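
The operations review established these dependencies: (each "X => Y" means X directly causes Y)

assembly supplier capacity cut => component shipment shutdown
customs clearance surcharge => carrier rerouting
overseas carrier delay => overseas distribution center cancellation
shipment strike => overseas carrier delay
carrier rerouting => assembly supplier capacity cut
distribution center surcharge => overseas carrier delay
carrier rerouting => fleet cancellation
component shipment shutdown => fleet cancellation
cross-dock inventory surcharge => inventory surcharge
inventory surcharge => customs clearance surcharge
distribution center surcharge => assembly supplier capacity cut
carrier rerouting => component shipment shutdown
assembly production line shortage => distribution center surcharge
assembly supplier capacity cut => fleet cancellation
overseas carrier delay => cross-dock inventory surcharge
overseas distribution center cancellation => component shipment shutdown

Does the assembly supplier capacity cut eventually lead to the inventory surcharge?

No

The assembly supplier capacity cut leads to the component shipment shutdown, the fleet cancellation; the inventory surcharge is not among them.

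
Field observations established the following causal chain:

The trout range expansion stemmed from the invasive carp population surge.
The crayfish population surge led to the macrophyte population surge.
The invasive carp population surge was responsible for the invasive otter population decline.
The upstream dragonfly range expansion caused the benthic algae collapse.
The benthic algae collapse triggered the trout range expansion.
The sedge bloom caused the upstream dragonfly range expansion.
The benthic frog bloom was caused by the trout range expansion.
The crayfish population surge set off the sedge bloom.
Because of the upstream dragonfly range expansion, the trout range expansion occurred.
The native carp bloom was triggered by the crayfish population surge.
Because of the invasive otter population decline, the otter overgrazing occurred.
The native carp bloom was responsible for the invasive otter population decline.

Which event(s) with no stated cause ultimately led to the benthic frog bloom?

the crayfish population surge, the invasive carp population surge

Tracing upstream from the benthic frog bloom: the benthic frog bloom ← the trout range expansion ← the upstream dragonfly range expansion ← the sedge bloom ← the crayfish population surge.
A separate upstream branch: the benthic frog bloom ← the trout range expansion ← the invasive carp population surge.
Each of those chain origins has no stated cause.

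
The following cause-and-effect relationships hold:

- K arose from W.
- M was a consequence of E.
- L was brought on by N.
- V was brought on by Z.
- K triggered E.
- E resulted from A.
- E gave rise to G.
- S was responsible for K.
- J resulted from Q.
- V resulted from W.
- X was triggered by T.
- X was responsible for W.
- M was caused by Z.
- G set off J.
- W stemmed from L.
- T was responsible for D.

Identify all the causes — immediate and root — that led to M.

A, E, K, L, N, S, T, W, X, Z

Immediate causes of M: Z, E.
Further upstream: T, X, S, N, L, W, A, K.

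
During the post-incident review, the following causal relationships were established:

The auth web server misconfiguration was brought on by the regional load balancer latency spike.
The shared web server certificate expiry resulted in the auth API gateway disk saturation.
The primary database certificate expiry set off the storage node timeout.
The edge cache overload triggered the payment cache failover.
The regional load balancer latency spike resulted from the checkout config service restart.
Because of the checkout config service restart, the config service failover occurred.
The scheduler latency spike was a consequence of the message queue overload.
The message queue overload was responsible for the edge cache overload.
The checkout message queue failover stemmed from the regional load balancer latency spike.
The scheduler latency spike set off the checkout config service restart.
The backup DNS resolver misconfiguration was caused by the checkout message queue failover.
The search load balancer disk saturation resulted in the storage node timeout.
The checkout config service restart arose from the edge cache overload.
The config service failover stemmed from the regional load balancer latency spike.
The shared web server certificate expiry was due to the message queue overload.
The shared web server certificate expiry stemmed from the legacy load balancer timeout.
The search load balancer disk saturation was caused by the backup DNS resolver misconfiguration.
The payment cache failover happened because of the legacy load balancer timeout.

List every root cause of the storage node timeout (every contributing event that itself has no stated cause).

Tracing upstream from the storage node timeout: the storage node timeout ← the search load balancer disk saturation ← the backup DNS resolver misconfiguration ← the checkout message queue failover ← the regional load balancer latency spike ← the checkout config service restart ← the edge cache overload ← the message queue overload.
A separate upstream branch: the storage node timeout ← the primary database certificate expiry.
Each of those chain origins has no stated cause.

the message queue overload, the primary database certificate expiry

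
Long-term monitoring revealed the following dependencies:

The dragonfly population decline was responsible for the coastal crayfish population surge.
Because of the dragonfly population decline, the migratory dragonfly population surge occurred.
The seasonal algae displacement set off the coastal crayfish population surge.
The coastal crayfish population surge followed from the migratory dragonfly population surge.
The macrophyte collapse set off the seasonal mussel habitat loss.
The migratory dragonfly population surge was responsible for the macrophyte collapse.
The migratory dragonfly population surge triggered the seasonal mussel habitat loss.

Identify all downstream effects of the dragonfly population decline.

Direct effects: the migratory dragonfly population surge, the coastal crayfish population surge.
2 steps out: the macrophyte collapse, the seasonal mussel habitat loss.
Not reachable from it: the seasonal algae displacement.

the coastal crayfish population surge, the macrophyte collapse, the migratory dragonfly population surge, the seasonal mussel habitat loss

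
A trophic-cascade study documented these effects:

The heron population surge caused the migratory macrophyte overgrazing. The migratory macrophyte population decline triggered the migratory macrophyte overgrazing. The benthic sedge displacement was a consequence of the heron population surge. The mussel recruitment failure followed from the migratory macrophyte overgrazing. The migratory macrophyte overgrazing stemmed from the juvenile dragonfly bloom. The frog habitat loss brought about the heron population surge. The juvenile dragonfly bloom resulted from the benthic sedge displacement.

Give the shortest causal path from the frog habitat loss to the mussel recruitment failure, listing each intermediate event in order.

the frog habitat loss → the heron population surge
the heron population surge → the migratory macrophyte overgrazing
the migratory macrophyte overgrazing → the mussel recruitment failure
Length: 3 steps.

the frog habitat loss → the heron population surge → the migratory macrophyte overgrazing → the mussel recruitment failure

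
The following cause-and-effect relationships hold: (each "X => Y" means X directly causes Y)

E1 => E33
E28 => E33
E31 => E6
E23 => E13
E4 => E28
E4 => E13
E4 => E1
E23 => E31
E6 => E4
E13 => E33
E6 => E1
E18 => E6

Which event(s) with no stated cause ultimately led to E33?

E18, E23

Tracing upstream from E33: E33 ← E13 ← E23.
A separate upstream branch: E33 ← E1 ← E6 ← E18.
Each of those chain origins has no stated cause.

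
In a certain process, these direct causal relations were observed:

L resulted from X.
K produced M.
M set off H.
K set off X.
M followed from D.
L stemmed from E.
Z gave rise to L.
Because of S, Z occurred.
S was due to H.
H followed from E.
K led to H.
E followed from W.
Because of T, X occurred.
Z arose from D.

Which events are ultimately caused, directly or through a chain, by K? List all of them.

H, L, M, S, X, Z

Direct effects: M, H, X.
2 steps out: S, L.
3 steps out: Z.
Not reachable from it: W, D, E, T.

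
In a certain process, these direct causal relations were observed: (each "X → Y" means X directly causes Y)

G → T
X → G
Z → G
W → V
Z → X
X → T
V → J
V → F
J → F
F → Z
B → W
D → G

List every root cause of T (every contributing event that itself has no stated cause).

B, D

Tracing upstream from T: T ← X ← Z ← F ← V ← W ← B.
A separate upstream branch: T ← G ← D.
Each of those chain origins has no stated cause.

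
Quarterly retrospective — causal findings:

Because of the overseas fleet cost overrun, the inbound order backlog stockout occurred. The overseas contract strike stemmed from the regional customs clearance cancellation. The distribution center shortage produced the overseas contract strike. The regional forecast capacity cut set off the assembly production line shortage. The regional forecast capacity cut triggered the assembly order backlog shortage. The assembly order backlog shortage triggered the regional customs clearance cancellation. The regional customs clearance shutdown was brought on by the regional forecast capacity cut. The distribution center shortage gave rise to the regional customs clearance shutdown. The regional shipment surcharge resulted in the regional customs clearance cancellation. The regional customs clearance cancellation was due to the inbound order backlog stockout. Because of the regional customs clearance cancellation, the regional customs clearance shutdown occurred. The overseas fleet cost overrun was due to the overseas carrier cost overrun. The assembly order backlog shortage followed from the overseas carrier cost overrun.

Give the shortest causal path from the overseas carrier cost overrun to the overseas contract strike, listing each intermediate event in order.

the overseas carrier cost overrun → the assembly order backlog shortage
the assembly order backlog shortage → the regional customs clearance cancellation
the regional customs clearance cancellation → the overseas contract strike
Length: 3 steps.

the overseas carrier cost overrun → the assembly order backlog shortage → the regional customs clearance cancellation → the overseas contract strike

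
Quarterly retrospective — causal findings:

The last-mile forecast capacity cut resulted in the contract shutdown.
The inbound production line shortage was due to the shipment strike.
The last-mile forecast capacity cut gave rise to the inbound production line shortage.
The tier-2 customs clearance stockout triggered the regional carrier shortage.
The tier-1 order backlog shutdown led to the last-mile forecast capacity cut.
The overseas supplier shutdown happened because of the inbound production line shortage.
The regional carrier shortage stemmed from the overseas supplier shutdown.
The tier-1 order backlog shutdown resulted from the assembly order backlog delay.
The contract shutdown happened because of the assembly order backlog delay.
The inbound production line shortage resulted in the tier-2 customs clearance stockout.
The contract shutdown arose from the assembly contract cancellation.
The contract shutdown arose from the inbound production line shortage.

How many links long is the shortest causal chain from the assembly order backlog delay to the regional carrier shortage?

5

Shortest chain: the assembly order backlog delay → the tier-1 order backlog shutdown → the last-mile forecast capacity cut → the inbound production line shortage → the tier-2 customs clearance stockout → the regional carrier shortage.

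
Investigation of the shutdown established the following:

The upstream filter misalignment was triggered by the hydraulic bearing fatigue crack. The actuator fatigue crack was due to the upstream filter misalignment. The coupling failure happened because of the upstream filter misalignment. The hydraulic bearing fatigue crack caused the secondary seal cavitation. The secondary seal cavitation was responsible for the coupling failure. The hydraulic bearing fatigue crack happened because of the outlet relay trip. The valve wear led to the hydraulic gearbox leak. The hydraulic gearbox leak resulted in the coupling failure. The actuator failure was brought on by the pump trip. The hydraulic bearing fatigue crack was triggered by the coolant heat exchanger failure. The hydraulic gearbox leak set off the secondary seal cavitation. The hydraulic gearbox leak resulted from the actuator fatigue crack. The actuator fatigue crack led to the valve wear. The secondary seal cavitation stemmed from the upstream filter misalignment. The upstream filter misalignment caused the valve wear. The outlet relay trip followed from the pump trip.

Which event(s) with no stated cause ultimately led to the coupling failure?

Tracing upstream from the coupling failure: the coupling failure ← the upstream filter misalignment ← the hydraulic bearing fatigue crack ← the outlet relay trip ← the pump trip.
A separate upstream branch: the coupling failure ← the upstream filter misalignment ← the hydraulic bearing fatigue crack ← the coolant heat exchanger failure.
Each of those chain origins has no stated cause.

the coolant heat exchanger failure, the pump trip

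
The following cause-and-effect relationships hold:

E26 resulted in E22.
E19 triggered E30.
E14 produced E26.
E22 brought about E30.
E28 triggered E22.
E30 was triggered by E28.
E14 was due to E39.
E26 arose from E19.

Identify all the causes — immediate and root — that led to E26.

E14, E19, E39

Immediate causes of E26: E14, E19.
Further upstream: E39.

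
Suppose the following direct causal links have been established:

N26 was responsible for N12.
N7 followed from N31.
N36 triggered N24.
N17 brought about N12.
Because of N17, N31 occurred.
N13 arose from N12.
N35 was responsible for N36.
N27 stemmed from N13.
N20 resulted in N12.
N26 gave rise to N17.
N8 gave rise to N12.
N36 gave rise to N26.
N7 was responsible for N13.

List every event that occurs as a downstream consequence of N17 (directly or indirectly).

Direct effects: N31, N12.
2 steps out: N7, N13.
3 steps out: N27.
Not reachable from it: N35, N8, N36, N20, N24, N26.

N12, N13, N27, N31, N7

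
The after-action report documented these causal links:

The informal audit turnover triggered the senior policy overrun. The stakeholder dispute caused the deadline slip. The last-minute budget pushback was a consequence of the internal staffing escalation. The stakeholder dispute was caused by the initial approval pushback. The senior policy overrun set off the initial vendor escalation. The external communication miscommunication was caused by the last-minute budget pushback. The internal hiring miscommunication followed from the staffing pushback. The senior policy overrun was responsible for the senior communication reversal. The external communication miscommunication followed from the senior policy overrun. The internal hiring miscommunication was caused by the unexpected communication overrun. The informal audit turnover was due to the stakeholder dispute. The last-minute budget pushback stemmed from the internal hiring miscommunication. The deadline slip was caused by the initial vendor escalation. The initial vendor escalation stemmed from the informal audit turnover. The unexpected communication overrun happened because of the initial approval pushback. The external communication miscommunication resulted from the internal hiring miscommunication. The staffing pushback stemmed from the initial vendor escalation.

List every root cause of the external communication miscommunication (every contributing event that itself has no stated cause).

the initial approval pushback, the internal staffing escalation

Tracing upstream from the external communication miscommunication: the external communication miscommunication ← the internal hiring miscommunication ← the unexpected communication overrun ← the initial approval pushback.
A separate upstream branch: the external communication miscommunication ← the last-minute budget pushback ← the internal staffing escalation.
Each of those chain origins has no stated cause.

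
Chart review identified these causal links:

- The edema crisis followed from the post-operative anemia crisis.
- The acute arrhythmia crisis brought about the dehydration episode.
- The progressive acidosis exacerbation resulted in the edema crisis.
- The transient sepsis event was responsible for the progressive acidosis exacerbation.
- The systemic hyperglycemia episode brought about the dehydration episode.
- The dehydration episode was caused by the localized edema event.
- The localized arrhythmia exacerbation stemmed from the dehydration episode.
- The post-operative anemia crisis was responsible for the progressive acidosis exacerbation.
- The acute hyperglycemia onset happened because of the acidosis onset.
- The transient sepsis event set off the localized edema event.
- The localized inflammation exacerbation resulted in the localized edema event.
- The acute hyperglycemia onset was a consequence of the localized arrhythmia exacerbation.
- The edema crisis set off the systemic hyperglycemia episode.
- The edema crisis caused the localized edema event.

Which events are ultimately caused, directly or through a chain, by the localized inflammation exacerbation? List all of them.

Direct effects: the localized edema event.
2 steps out: the dehydration episode.
3 steps out: the localized arrhythmia exacerbation.
4 steps out: the acute hyperglycemia onset.
Not reachable from it: the post-operative anemia crisis, the transient sepsis event, the progressive acidosis exacerbation, the edema crisis, the acute arrhythmia crisis, the systemic hyperglycemia episode, the acidosis onset.

the acute hyperglycemia onset, the dehydration episode, the localized arrhythmia exacerbation, the localized edema event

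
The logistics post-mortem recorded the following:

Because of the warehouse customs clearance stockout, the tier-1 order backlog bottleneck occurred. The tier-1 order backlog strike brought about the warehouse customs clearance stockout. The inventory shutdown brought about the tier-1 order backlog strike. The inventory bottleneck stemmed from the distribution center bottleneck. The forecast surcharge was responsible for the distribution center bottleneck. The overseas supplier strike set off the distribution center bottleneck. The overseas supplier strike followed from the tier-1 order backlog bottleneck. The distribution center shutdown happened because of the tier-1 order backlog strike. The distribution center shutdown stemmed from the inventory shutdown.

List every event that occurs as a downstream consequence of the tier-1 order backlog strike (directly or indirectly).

the distribution center bottleneck, the distribution center shutdown, the inventory bottleneck, the overseas supplier strike, the tier-1 order backlog bottleneck, the warehouse customs clearance stockout

Direct effects: the warehouse customs clearance stockout, the distribution center shutdown.
2 steps out: the tier-1 order backlog bottleneck.
3 steps out: the overseas supplier strike.
4 steps out: the distribution center bottleneck.
5 steps out: the inventory bottleneck.
Not reachable from it: the inventory shutdown, the forecast surcharge.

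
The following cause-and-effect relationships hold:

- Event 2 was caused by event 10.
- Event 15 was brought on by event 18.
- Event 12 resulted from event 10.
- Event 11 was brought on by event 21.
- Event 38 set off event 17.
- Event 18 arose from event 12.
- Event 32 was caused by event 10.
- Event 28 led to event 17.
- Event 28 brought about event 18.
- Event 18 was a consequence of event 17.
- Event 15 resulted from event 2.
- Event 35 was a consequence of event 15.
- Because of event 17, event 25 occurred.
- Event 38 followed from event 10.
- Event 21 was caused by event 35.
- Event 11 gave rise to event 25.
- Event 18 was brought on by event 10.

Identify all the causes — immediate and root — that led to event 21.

Immediate cause of event 21: event 35.
Further upstream: event 10, event 38, event 12, event 2, event 28, event 17, event 18, event 15.

event 10, event 12, event 15, event 17, event 18, event 2, event 28, event 35, event 38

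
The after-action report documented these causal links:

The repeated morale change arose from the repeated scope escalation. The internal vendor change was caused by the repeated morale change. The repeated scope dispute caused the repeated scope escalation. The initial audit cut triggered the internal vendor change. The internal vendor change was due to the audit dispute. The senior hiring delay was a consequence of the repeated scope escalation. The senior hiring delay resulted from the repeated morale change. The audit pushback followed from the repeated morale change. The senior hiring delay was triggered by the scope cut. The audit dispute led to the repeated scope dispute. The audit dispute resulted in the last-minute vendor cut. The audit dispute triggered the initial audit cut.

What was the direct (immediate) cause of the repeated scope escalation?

Upstream contributors include the audit dispute, but only the repeated scope dispute feeds directly into the repeated scope escalation.

the repeated scope dispute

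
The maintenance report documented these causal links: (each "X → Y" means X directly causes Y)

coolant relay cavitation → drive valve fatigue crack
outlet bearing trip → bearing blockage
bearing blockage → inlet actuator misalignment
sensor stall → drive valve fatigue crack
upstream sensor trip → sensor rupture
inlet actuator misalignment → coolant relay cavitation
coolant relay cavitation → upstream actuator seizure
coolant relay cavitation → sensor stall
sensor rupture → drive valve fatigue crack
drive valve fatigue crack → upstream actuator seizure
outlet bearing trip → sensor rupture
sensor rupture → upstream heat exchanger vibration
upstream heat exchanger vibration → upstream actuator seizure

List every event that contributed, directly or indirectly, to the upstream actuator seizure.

the bearing blockage, the coolant relay cavitation, the drive valve fatigue crack, the inlet actuator misalignment, the outlet bearing trip, the sensor rupture, the sensor stall, the upstream heat exchanger vibration, the upstream sensor trip

Immediate causes of the upstream actuator seizure: the upstream heat exchanger vibration, the coolant relay cavitation, the drive valve fatigue crack.
Further upstream: the outlet bearing trip, the bearing blockage, the inlet actuator misalignment, the upstream sensor trip, the sensor rupture, the sensor stall.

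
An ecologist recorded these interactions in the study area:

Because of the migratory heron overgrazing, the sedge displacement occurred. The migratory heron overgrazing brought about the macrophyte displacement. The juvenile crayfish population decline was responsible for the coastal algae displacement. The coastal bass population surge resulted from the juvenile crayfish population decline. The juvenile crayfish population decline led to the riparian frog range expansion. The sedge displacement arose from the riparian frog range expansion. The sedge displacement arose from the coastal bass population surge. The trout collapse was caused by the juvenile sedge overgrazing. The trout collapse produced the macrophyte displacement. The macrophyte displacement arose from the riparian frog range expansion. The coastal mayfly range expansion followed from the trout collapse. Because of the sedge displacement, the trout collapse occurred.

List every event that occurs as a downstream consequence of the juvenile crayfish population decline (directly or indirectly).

Direct effects: the coastal bass population surge, the riparian frog range expansion, the coastal algae displacement.
2 steps out: the sedge displacement, the macrophyte displacement.
3 steps out: the trout collapse.
4 steps out: the coastal mayfly range expansion.
Not reachable from it: the juvenile sedge overgrazing, the migratory heron overgrazing.

the coastal algae displacement, the coastal bass population surge, the coastal mayfly range expansion, the macrophyte displacement, the riparian frog range expansion, the sedge displacement, the trout collapse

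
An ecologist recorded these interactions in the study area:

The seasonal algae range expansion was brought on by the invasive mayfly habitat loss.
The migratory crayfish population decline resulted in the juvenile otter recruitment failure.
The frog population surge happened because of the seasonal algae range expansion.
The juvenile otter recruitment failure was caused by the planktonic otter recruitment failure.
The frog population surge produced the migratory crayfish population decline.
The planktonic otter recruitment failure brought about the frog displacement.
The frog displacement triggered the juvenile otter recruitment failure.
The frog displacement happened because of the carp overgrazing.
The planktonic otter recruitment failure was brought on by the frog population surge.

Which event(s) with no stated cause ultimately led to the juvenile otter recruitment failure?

the carp overgrazing, the invasive mayfly habitat loss

Tracing upstream from the juvenile otter recruitment failure: the juvenile otter recruitment failure ← the planktonic otter recruitment failure ← the frog population surge ← the seasonal algae range expansion ← the invasive mayfly habitat loss.
A separate upstream branch: the juvenile otter recruitment failure ← the frog displacement ← the carp overgrazing.
Each of those chain origins has no stated cause.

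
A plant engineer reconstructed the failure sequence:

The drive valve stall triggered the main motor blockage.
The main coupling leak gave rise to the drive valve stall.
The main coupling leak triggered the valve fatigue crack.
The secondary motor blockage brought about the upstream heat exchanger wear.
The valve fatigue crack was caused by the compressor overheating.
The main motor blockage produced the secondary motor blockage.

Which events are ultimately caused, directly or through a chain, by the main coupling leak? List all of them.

Direct effects: the valve fatigue crack, the drive valve stall.
2 steps out: the main motor blockage.
3 steps out: the secondary motor blockage.
4 steps out: the upstream heat exchanger wear.
Not reachable from it: the compressor overheating.

the drive valve stall, the main motor blockage, the secondary motor blockage, the upstream heat exchanger wear, the valve fatigue crack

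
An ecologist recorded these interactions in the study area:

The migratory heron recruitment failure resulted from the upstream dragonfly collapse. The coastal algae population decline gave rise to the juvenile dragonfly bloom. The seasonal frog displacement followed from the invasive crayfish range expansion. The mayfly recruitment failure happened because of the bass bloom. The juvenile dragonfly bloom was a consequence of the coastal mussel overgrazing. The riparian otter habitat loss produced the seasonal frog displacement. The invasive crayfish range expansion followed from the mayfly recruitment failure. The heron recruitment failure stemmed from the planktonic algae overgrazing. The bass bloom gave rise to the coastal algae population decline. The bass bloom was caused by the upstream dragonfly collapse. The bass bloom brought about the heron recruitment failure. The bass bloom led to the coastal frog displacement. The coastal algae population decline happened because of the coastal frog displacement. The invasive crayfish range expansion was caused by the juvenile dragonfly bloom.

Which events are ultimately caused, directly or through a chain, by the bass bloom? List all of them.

Direct effects: the coastal frog displacement, the coastal algae population decline, the mayfly recruitment failure, the heron recruitment failure.
2 steps out: the juvenile dragonfly bloom, the invasive crayfish range expansion.
3 steps out: the seasonal frog displacement.
Not reachable from it: the coastal mussel overgrazing, the upstream dragonfly collapse, the migratory heron recruitment failure, the planktonic algae overgrazing, the riparian otter habitat loss.

the coastal algae population decline, the coastal frog displacement, the heron recruitment failure, the invasive crayfish range expansion, the juvenile dragonfly bloom, the mayfly recruitment failure, the seasonal frog displacement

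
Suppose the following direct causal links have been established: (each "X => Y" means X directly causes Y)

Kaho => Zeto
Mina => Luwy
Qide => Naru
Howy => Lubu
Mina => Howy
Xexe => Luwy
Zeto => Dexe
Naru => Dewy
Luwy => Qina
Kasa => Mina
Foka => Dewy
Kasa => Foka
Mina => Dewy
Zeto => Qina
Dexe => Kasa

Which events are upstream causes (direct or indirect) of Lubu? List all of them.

Immediate cause of Lubu: Howy.
Further upstream: Kaho, Zeto, Dexe, Kasa, Mina.

Dexe, Howy, Kaho, Kasa, Mina, Zeto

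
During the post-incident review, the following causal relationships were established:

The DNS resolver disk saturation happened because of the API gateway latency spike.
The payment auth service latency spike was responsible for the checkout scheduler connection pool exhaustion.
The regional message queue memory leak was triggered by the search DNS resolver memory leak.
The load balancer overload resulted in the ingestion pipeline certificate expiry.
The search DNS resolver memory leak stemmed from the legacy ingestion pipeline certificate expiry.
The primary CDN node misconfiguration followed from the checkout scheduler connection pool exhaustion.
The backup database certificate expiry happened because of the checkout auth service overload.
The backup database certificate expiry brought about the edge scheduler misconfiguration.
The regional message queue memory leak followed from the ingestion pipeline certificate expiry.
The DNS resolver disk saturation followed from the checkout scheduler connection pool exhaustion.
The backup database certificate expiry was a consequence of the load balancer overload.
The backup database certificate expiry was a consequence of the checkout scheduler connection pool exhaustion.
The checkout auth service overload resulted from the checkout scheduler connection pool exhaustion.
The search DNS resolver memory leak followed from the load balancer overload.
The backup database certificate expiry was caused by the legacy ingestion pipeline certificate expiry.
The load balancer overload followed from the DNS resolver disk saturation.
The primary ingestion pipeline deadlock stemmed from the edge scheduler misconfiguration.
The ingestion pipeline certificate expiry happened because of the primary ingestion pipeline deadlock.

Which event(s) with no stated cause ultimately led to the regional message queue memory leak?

Tracing upstream from the regional message queue memory leak: the regional message queue memory leak ← the search DNS resolver memory leak ← the load balancer overload ← the DNS resolver disk saturation ← the checkout scheduler connection pool exhaustion ← the payment auth service latency spike.
A separate upstream branch: the regional message queue memory leak ← the search DNS resolver memory leak ← the load balancer overload ← the DNS resolver disk saturation ← the API gateway latency spike.
A separate upstream branch: the regional message queue memory leak ← the search DNS resolver memory leak ← the legacy ingestion pipeline certificate expiry.
Each of those chain origins has no stated cause.

the API gateway latency spike, the legacy ingestion pipeline certificate expiry, the payment auth service latency spike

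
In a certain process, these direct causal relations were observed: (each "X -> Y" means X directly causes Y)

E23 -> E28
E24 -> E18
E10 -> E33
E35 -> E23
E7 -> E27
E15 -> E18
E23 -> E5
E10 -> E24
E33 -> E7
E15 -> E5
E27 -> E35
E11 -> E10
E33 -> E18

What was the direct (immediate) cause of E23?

Upstream contributors include E11, E10, E33, E7, E27, but only E35 feeds directly into E23.

E35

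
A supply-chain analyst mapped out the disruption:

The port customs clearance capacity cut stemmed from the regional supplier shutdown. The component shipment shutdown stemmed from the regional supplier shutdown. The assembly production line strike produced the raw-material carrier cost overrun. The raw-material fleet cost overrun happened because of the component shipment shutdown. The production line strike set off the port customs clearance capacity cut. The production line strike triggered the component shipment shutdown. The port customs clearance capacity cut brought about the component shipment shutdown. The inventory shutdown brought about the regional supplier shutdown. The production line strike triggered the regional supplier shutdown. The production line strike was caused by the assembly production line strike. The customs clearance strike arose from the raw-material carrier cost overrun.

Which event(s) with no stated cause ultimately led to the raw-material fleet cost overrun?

the assembly production line strike, the inventory shutdown

Tracing upstream from the raw-material fleet cost overrun: the raw-material fleet cost overrun ← the component shipment shutdown ← the production line strike ← the assembly production line strike.
A separate upstream branch: the raw-material fleet cost overrun ← the component shipment shutdown ← the regional supplier shutdown ← the inventory shutdown.
Each of those chain origins has no stated cause.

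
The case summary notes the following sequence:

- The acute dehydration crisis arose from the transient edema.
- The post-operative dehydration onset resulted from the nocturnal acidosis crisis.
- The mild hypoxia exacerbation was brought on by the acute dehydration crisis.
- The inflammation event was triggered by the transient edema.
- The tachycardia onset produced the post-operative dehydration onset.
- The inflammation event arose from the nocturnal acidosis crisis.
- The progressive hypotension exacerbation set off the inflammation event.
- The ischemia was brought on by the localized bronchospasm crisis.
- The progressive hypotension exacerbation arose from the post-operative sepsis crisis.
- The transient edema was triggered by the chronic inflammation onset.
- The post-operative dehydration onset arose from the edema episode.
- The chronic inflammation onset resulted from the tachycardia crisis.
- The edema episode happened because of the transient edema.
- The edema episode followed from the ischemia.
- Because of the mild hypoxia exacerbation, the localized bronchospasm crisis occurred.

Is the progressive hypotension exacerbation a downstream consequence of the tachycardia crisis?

The tachycardia crisis leads to the chronic inflammation onset, the transient edema, the acute dehydration crisis, the mild hypoxia exacerbation, the localized bronchospasm crisis, the ischemia, the edema episode, the inflammation event, the post-operative dehydration onset; the progressive hypotension exacerbation is not among them.

No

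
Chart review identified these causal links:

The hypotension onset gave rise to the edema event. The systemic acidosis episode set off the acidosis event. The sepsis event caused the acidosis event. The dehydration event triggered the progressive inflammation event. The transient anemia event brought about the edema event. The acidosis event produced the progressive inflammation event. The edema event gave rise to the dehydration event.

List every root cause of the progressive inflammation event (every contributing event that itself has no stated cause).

Tracing upstream from the progressive inflammation event: the progressive inflammation event ← the dehydration event ← the edema event ← the transient anemia event.
A separate upstream branch: the progressive inflammation event ← the acidosis event ← the systemic acidosis episode.
A separate upstream branch: the progressive inflammation event ← the dehydration event ← the edema event ← the hypotension onset.
A separate upstream branch: the progressive inflammation event ← the acidosis event ← the sepsis event.
Each of those chain origins has no stated cause.

the hypotension onset, the sepsis event, the systemic acidosis episode, the transient anemia event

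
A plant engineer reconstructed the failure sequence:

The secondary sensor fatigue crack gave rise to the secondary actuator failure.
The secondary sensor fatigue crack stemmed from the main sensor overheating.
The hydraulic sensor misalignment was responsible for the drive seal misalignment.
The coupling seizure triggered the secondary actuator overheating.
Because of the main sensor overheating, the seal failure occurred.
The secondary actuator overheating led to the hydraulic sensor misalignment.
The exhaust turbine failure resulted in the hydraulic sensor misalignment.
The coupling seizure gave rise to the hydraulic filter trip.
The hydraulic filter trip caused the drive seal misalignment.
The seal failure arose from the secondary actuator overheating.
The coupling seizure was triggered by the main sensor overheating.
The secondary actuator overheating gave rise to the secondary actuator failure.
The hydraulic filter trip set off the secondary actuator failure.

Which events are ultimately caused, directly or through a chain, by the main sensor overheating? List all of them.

Direct effects: the coupling seizure, the seal failure, the secondary sensor fatigue crack.
2 steps out: the secondary actuator overheating, the hydraulic filter trip, the secondary actuator failure.
3 steps out: the hydraulic sensor misalignment, the drive seal misalignment.
Not reachable from it: the exhaust turbine failure.

the coupling seizure, the drive seal misalignment, the hydraulic filter trip, the hydraulic sensor misalignment, the seal failure, the secondary actuator failure, the secondary actuator overheating, the secondary sensor fatigue crack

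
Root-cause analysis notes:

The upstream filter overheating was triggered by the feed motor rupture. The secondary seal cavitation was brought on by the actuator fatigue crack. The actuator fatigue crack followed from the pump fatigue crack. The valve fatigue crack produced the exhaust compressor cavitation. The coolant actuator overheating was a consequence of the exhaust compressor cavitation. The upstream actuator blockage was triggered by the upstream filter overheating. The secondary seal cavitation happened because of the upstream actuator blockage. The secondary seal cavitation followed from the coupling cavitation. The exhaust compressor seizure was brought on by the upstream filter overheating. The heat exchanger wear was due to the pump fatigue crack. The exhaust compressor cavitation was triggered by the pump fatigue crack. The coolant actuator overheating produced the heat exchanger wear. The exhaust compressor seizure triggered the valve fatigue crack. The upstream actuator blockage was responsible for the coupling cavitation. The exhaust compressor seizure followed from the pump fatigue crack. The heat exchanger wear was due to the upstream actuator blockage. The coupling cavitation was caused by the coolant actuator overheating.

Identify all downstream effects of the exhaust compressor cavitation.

Direct effects: the coolant actuator overheating.
2 steps out: the coupling cavitation, the heat exchanger wear.
3 steps out: the secondary seal cavitation.
Not reachable from it: the pump fatigue crack, the feed motor rupture, the actuator fatigue crack, the upstream filter overheating, the exhaust compressor seizure, the valve fatigue crack, the upstream actuator blockage.

the coolant actuator overheating, the coupling cavitation, the heat exchanger wear, the secondary seal cavitation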